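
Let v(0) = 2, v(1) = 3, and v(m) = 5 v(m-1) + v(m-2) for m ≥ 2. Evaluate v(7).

v(2) = 5(3) + 2 = 17
v(3) = 5(17) + 3 = 88
v(4) = 5(88) + 17 = 457
v(5) = 5(457) + 88 = 2373
v(6) = 5(2373) + 457 = 12322
v(7) = 5(12322) + 2373 = 63983

63983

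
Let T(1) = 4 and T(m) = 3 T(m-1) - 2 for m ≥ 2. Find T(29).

68630377364884

The fixed point is -2/(1 - 3) = 1, so T(m) - 1 = 3(T(m-1) - 1).
Hence T(m) = 3·3^{m-1} + 1.
T(29) = 3·3^{28} + 1 = 3·22876792454961 + 1 = 68630377364884.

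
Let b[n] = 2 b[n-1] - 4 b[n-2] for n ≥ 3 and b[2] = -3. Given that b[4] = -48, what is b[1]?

6

Let b[1] = y.
b[3] = -6 - 4y
b[4] = -8y
So -8y = -48, giving y = 6.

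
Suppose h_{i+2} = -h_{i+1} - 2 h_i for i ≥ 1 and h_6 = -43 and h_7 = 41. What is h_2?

-5

Rearranging, h_{i-2} = (h_i + h_{i-1}) / -2.
h_5 = (41 + (-43)) / -2 = -2/-2 = 1
h_4 = (-43 + 1) / -2 = -42/-2 = 21
h_3 = (1 + 21) / -2 = 22/-2 = -11
h_2 = (21 + (-11)) / -2 = 10/-2 = -5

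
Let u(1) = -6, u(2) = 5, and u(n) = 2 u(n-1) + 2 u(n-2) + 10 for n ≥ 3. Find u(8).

2090

u(3) = 2(5) + 2(-6) + 10 = 8
u(4) = 2(8) + 2(5) + 10 = 36
u(5) = 2(36) + 2(8) + 10 = 98
u(6) = 2(98) + 2(36) + 10 = 278
u(7) = 2(278) + 2(98) + 10 = 762
u(8) = 2(762) + 2(278) + 10 = 2090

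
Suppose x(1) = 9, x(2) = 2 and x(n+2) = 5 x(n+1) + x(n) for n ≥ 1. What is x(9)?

x(3) = 5*2 + 9 = 19
x(4) = 5*19 + 2 = 97
x(5) = 5*97 + 19 = 504
x(6) = 5*504 + 97 = 2617
x(7) = 5*2617 + 504 = 13589
x(8) = 5*13589 + 2617 = 70562
x(9) = 5*70562 + 13589 = 366399

366399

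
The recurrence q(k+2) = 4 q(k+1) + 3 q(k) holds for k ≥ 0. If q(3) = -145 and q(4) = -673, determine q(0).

Rearranging, q(k-2) = (q(k) - 4 q(k-1)) / 3.
q(2) = (-673 - 4(-145)) / 3 = -93/3 = -31
q(1) = (-145 - 4(-31)) / 3 = -21/3 = -7
q(0) = (-31 - 4(-7)) / 3 = -3/3 = -1

-1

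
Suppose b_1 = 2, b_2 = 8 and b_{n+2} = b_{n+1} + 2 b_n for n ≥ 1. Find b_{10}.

b_3 = 8 + 2(2) = 12
b_4 = 12 + 2(8) = 28
b_5 = 28 + 2(12) = 52
b_6 = 52 + 2(28) = 108
b_7 = 108 + 2(52) = 212
b_8 = 212 + 2(108) = 428
b_9 = 428 + 2(212) = 852
b_{10} = 852 + 2(428) = 1708

1708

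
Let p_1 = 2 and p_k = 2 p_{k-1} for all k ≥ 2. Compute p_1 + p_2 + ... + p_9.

p_2 = 2·2 = 4
p_3 = 2·4 = 8
p_4 = 2·8 = 16
p_5 = 2·16 = 32
p_6 = 2·32 = 64
p_7 = 2·64 = 128
p_8 = 2·128 = 256
p_9 = 2·256 = 512
Sum = 2 + 4 + 8 + 16 + 32 + 64 + 128 + 256 + 512 = 1022

1022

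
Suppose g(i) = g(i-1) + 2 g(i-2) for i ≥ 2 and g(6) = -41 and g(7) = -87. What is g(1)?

-3

Rearranging, g(i-2) = (g(i) - g(i-1)) / 2.
g(5) = (-87 - (-41)) / 2 = -46/2 = -23
g(4) = (-41 - (-23)) / 2 = -18/2 = -9
g(3) = (-23 - (-9)) / 2 = -14/2 = -7
g(2) = (-9 - (-7)) / 2 = -2/2 = -1
g(1) = (-7 - (-1)) / 2 = -6/2 = -3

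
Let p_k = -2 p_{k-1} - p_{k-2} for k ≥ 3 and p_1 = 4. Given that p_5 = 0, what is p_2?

Let p_2 = z.
p_3 = -4 - 2z
p_4 = 8 + 3z
p_5 = -12 - 4z
So -12 - 4z = 0, giving z = -3.

-3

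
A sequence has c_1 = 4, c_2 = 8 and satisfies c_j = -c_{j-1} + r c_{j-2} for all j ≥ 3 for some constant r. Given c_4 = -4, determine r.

c_3 = -8 + 4r
c_4 = 8 + 4r
So 8 + 4r = -4, giving r = -3.

-3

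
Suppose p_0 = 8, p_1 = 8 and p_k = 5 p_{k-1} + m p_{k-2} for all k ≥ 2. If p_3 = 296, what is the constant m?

2

p_2 = 40 + 8m
p_3 = 200 + 48m
So 200 + 48m = 296, giving m = 2.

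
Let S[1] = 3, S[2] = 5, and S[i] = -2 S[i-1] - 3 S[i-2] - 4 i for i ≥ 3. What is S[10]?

S[3] = -2*5 - 3*3 - 12 = -31
S[4] = -2*(-31) - 3*5 - 16 = 31
S[5] = -2*31 - 3*(-31) - 20 = 11
S[6] = -2*11 - 3*31 - 24 = -139
S[7] = -2*(-139) - 3*11 - 28 = 217
S[8] = -2*217 - 3*(-139) - 32 = -49
S[9] = -2*(-49) - 3*217 - 36 = -589
S[10] = -2*(-589) - 3*(-49) - 40 = 1285

1285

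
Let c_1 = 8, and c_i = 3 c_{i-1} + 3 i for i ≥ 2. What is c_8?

25683

c_2 = 3·8 + 6 = 30
c_3 = 3·30 + 9 = 99
c_4 = 3·99 + 12 = 309
c_5 = 3·309 + 15 = 942
c_6 = 3·942 + 18 = 2844
c_7 = 3·2844 + 21 = 8553
c_8 = 3·8553 + 24 = 25683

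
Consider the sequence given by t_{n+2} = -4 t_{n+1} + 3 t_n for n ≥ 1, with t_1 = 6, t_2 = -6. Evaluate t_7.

t_3 = -4*(-6) + 3*6 = 42
t_4 = -4*42 + 3*(-6) = -186
t_5 = -4*(-186) + 3*42 = 870
t_6 = -4*870 + 3*(-186) = -4038
t_7 = -4*(-4038) + 3*870 = 18762

18762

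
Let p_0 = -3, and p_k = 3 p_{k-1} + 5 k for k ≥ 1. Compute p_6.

528

p_1 = 3*(-3) + 5 = -4
p_2 = 3*(-4) + 10 = -2
p_3 = 3*(-2) + 15 = 9
p_4 = 3*9 + 20 = 47
p_5 = 3*47 + 25 = 166
p_6 = 3*166 + 30 = 528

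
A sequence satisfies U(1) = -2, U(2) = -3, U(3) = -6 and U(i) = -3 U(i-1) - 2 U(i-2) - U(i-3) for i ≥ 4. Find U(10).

4132

U(4) = -3·(-6) - 2·(-3) - (-2) = 26
U(5) = -3·26 - 2·(-6) - (-3) = -63
U(6) = -3·(-63) - 2·26 - (-6) = 143
U(7) = -3·143 - 2·(-63) - 26 = -329
U(8) = -3·(-329) - 2·143 - (-63) = 764
U(9) = -3·764 - 2·(-329) - 143 = -1777
U(10) = -3·(-1777) - 2·764 - (-329) = 4132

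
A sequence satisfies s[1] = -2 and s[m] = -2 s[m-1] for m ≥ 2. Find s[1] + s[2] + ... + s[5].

-22

s[2] = -2*(-2) = 4
s[3] = -2*4 = -8
s[4] = -2*(-8) = 16
s[5] = -2*16 = -32
Sum = (-2) + 4 + (-8) + 16 + (-32) = -22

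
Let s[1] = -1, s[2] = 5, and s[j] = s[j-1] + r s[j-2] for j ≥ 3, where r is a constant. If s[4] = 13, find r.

2

s[3] = 5 - r
s[4] = 5 + 4r
So 5 + 4r = 13, giving r = 2.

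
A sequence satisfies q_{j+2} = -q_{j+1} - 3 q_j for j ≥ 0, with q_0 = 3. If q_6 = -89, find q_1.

Let q_1 = z.
q_2 = -9 - z
q_3 = 9 - 2z
q_4 = 18 + 5z
q_5 = -45 + z
q_6 = -9 - 16z
So -9 - 16z = -89, giving z = 5.

5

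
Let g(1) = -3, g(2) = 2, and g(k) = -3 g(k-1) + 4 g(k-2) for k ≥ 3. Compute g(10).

g(3) = -3*2 + 4*(-3) = -18
g(4) = -3*(-18) + 4*2 = 62
g(5) = -3*62 + 4*(-18) = -258
g(6) = -3*(-258) + 4*62 = 1022
g(7) = -3*1022 + 4*(-258) = -4098
g(8) = -3*(-4098) + 4*1022 = 16382
g(9) = -3*16382 + 4*(-4098) = -65538
g(10) = -3*(-65538) + 4*16382 = 262142

262142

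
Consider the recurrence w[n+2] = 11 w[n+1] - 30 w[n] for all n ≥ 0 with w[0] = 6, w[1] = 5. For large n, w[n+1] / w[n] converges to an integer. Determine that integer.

The characteristic equation is r^2 - 11r + 30 = 0, which factors as (r - 6)(r - 5) = 0.
So the roots are 6 and 5. Since |6| > |5| and the coefficient of 6^n is non-zero, the ratio tends to 6.

6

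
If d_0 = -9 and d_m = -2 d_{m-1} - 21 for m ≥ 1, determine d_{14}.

The fixed point is -21/(1 + 2) = -7, so d_m + 7 = -2(d_{m-1} + 7).
Hence d_m = -2·(-2)^m - 7.
d_{14} = -2·(-2)^{14} - 7 = -2·16384 - 7 = -32775.

-32775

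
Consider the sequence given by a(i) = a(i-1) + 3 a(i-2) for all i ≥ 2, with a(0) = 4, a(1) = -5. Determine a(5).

a(2) = (-5) + 3*4 = 7
a(3) = 7 + 3*(-5) = -8
a(4) = (-8) + 3*7 = 13
a(5) = 13 + 3*(-8) = -11

-11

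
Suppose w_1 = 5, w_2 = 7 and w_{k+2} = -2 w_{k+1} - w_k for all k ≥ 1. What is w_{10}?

w_3 = -2*7 - 5 = -19
w_4 = -2*(-19) - 7 = 31
w_5 = -2*31 - (-19) = -43
w_6 = -2*(-43) - 31 = 55
w_7 = -2*55 - (-43) = -67
w_8 = -2*(-67) - 55 = 79
w_9 = -2*79 - (-67) = -91
w_{10} = -2*(-91) - 79 = 103

103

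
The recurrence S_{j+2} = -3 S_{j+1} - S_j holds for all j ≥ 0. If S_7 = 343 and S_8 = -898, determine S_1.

-1

Rearranging, S_{j-2} = -(S_j + 3 S_{j-1}).
S_6 = -(-898 + 3(343)) = -131
S_5 = -(343 + 3(-131)) = 50
S_4 = -(-131 + 3(50)) = -19
S_3 = -(50 + 3(-19)) = 7
S_2 = -(-19 + 3(7)) = -2
S_1 = -(7 + 3(-2)) = -1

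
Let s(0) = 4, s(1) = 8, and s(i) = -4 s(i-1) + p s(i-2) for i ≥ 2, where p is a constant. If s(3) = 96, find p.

s(2) = -32 + 4p
s(3) = 128 - 8p
So 128 - 8p = 96, giving p = 4.

4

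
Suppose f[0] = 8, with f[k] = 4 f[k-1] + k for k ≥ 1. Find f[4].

f[1] = 4(8) + 1 = 33
f[2] = 4(33) + 2 = 134
f[3] = 4(134) + 3 = 539
f[4] = 4(539) + 4 = 2160

2160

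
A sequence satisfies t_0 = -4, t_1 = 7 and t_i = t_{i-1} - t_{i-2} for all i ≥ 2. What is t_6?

-4

t_2 = 7 - (-4) = 11
t_3 = 11 - 7 = 4
t_4 = 4 - 11 = -7
t_5 = (-7) - 4 = -11
t_6 = (-11) - (-7) = -4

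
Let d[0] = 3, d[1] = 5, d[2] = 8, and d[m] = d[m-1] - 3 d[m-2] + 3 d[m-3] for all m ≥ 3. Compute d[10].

d[3] = 8 - 3*5 + 3*3 = 2
d[4] = 2 - 3*8 + 3*5 = -7
d[5] = (-7) - 3*2 + 3*8 = 11
d[6] = 11 - 3*(-7) + 3*2 = 38
d[7] = 38 - 3*11 + 3*(-7) = -16
d[8] = (-16) - 3*38 + 3*11 = -97
d[9] = (-97) - 3*(-16) + 3*38 = 65
d[10] = 65 - 3*(-97) + 3*(-16) = 308

308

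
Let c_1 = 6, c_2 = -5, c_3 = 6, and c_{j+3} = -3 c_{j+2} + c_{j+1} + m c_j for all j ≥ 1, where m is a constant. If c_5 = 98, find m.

c_4 = -23 + 6m
c_5 = 75 - 23m
So 75 - 23m = 98, giving m = -1.

-1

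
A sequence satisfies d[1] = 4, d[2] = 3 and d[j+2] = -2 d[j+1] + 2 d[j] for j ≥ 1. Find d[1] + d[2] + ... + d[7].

7

d[3] = -2*3 + 2*4 = 2
d[4] = -2*2 + 2*3 = 2
d[5] = -2*2 + 2*2 = 0
d[6] = -2*0 + 2*2 = 4
d[7] = -2*4 + 2*0 = -8
Sum = 4 + 3 + 2 + 2 + 0 + 4 + (-8) = 7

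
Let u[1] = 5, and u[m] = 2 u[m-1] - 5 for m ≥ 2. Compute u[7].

5

u[2] = 2(5) - 5 = 5
u[3] = 2(5) - 5 = 5
u[4] = 2(5) - 5 = 5
u[5] = 2(5) - 5 = 5
u[6] = 2(5) - 5 = 5
u[7] = 2(5) - 5 = 5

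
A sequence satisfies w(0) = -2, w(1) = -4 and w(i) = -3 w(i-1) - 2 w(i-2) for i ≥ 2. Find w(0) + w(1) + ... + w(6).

w(2) = -3(-4) - 2(-2) = 16
w(3) = -3(16) - 2(-4) = -40
w(4) = -3(-40) - 2(16) = 88
w(5) = -3(88) - 2(-40) = -184
w(6) = -3(-184) - 2(88) = 376
Sum = (-2) + (-4) + 16 + (-40) + 88 + (-184) + 376 = 250

250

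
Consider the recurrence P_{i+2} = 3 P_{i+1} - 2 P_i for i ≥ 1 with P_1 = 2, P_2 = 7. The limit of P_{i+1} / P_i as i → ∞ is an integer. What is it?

The characteristic equation is r^2 - 3r + 2 = 0, which factors as (r - 2)(r - 1) = 0.
So the roots are 2 and 1. Since |2| > |1| and the coefficient of 2^i is non-zero, the ratio tends to 2.

2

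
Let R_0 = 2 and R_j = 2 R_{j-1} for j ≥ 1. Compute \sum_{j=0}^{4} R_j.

62

R_1 = 2*2 = 4
R_2 = 2*4 = 8
R_3 = 2*8 = 16
R_4 = 2*16 = 32
Sum = 2 + 4 + 8 + 16 + 32 = 62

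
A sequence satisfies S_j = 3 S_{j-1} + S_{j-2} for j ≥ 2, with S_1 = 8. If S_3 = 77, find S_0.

Let S_0 = x.
S_2 = 24 + x
S_3 = 80 + 3x
So 80 + 3x = 77, giving x = -1.

-1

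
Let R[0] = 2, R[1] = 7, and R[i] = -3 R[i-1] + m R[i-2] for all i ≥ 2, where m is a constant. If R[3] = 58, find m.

-5

R[2] = -21 + 2m
R[3] = 63 + m
So 63 + m = 58, giving m = -5.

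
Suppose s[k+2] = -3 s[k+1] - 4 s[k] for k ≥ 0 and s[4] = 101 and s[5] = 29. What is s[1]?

Rearranging, s[k-2] = (s[k] + 3 s[k-1]) / -4.
s[3] = (29 + 3(101)) / -4 = 332/-4 = -83
s[2] = (101 + 3(-83)) / -4 = -148/-4 = 37
s[1] = (-83 + 3(37)) / -4 = 28/-4 = -7

-7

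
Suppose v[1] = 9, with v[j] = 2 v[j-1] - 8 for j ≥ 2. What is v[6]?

40

v[2] = 2*9 - 8 = 10
v[3] = 2*10 - 8 = 12
v[4] = 2*12 - 8 = 16
v[5] = 2*16 - 8 = 24
v[6] = 2*24 - 8 = 40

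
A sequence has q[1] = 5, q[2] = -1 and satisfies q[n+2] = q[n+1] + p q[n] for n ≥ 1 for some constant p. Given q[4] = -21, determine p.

-5

q[3] = -1 + 5p
q[4] = -1 + 4p
So -1 + 4p = -21, giving p = -5.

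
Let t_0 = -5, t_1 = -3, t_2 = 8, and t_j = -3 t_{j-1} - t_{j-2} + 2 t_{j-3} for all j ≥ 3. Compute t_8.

2008

t_3 = -3*8 - (-3) + 2*(-5) = -31
t_4 = -3*(-31) - 8 + 2*(-3) = 79
t_5 = -3*79 - (-31) + 2*8 = -190
t_6 = -3*(-190) - 79 + 2*(-31) = 429
t_7 = -3*429 - (-190) + 2*79 = -939
t_8 = -3*(-939) - 429 + 2*(-190) = 2008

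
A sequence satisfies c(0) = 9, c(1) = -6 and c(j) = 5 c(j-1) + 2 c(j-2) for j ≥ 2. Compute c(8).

c(2) = 5·(-6) + 2·9 = -12
c(3) = 5·(-12) + 2·(-6) = -72
c(4) = 5·(-72) + 2·(-12) = -384
c(5) = 5·(-384) + 2·(-72) = -2064
c(6) = 5·(-2064) + 2·(-384) = -11088
c(7) = 5·(-11088) + 2·(-2064) = -59568
c(8) = 5·(-59568) + 2·(-11088) = -320016

-320016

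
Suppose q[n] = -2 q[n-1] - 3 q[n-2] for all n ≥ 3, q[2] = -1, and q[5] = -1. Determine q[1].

Let q[1] = v.
q[3] = 2 - 3v
q[4] = -1 + 6v
q[5] = -4 - 3v
So -4 - 3v = -1, giving v = -1.

-1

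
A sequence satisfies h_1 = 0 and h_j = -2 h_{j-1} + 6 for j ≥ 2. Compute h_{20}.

1048578

The fixed point is 6/(1 + 2) = 2, so h_j - 2 = -2(h_{j-1} - 2).
Hence h_j = -2·(-2)^{j-1} + 2.
h_{20} = -2·(-2)^{19} + 2 = -2·-524288 + 2 = 1048578.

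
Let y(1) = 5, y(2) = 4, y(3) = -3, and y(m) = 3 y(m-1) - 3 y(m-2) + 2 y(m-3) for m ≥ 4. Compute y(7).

y(4) = 3*(-3) - 3*4 + 2*5 = -11
y(5) = 3*(-11) - 3*(-3) + 2*4 = -16
y(6) = 3*(-16) - 3*(-11) + 2*(-3) = -21
y(7) = 3*(-21) - 3*(-16) + 2*(-11) = -37

-37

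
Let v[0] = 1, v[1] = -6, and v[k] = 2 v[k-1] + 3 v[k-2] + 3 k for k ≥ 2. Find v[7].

v[2] = 2·(-6) + 3·1 + 6 = -3
v[3] = 2·(-3) + 3·(-6) + 9 = -15
v[4] = 2·(-15) + 3·(-3) + 12 = -27
v[5] = 2·(-27) + 3·(-15) + 15 = -84
v[6] = 2·(-84) + 3·(-27) + 18 = -231
v[7] = 2·(-231) + 3·(-84) + 21 = -693

-693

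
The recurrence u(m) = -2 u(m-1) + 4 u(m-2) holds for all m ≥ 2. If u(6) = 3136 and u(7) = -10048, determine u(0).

9

Rearranging, u(m-2) = (u(m) + 2 u(m-1)) / 4.
u(5) = (-10048 + 2·3136) / 4 = -3776/4 = -944
u(4) = (3136 + 2·(-944)) / 4 = 1248/4 = 312
u(3) = (-944 + 2·312) / 4 = -320/4 = -80
u(2) = (312 + 2·(-80)) / 4 = 152/4 = 38
u(1) = (-80 + 2·38) / 4 = -4/4 = -1
u(0) = (38 + 2·(-1)) / 4 = 36/4 = 9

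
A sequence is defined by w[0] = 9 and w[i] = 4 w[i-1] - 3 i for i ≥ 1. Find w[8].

w[1] = 4(9) - 3 = 33
w[2] = 4(33) - 6 = 126
w[3] = 4(126) - 9 = 495
w[4] = 4(495) - 12 = 1968
w[5] = 4(1968) - 15 = 7857
w[6] = 4(7857) - 18 = 31410
w[7] = 4(31410) - 21 = 125619
w[8] = 4(125619) - 24 = 502452

502452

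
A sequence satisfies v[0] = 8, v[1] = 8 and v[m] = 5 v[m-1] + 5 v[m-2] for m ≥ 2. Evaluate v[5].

15200

v[2] = 5*8 + 5*8 = 80
v[3] = 5*80 + 5*8 = 440
v[4] = 5*440 + 5*80 = 2600
v[5] = 5*2600 + 5*440 = 15200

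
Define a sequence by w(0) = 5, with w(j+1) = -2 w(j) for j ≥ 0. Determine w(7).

-640

w(1) = -2(5) = -10
w(2) = -2(-10) = 20
w(3) = -2(20) = -40
w(4) = -2(-40) = 80
w(5) = -2(80) = -160
w(6) = -2(-160) = 320
w(7) = -2(320) = -640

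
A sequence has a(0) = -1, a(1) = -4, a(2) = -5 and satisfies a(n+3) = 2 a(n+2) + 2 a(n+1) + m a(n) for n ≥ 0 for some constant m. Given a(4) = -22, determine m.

a(3) = -18 - m
a(4) = -46 - 6m
So -46 - 6m = -22, giving m = -4.

-4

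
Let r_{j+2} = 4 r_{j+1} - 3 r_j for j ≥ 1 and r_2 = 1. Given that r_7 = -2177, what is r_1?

Let r_1 = x.
r_3 = 4 - 3x
r_4 = 13 - 12x
r_5 = 40 - 39x
r_6 = 121 - 120x
r_7 = 364 - 363x
So 364 - 363x = -2177, giving x = 7.

7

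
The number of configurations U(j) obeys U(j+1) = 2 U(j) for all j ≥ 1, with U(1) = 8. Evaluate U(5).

U(2) = 2*8 = 16
U(3) = 2*16 = 32
U(4) = 2*32 = 64
U(5) = 2*64 = 128

128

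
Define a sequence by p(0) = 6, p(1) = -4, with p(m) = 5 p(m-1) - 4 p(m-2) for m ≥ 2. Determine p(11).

-13981004

p(2) = 5*(-4) - 4*6 = -44
p(3) = 5*(-44) - 4*(-4) = -204
p(4) = 5*(-204) - 4*(-44) = -844
p(5) = 5*(-844) - 4*(-204) = -3404
p(6) = 5*(-3404) - 4*(-844) = -13644
p(7) = 5*(-13644) - 4*(-3404) = -54604
p(8) = 5*(-54604) - 4*(-13644) = -218444
p(9) = 5*(-218444) - 4*(-54604) = -873804
p(10) = 5*(-873804) - 4*(-218444) = -3495244
p(11) = 5*(-3495244) - 4*(-873804) = -13981004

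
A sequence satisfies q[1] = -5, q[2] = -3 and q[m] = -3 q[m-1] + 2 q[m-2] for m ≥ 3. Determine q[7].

95

q[3] = -3(-3) + 2(-5) = -1
q[4] = -3(-1) + 2(-3) = -3
q[5] = -3(-3) + 2(-1) = 7
q[6] = -3(7) + 2(-3) = -27
q[7] = -3(-27) + 2(7) = 95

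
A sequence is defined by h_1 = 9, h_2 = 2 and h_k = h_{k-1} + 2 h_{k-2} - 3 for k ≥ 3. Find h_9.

689

h_3 = 2 + 2*9 - 3 = 17
h_4 = 17 + 2*2 - 3 = 18
h_5 = 18 + 2*17 - 3 = 49
h_6 = 49 + 2*18 - 3 = 82
h_7 = 82 + 2*49 - 3 = 177
h_8 = 177 + 2*82 - 3 = 338
h_9 = 338 + 2*177 - 3 = 689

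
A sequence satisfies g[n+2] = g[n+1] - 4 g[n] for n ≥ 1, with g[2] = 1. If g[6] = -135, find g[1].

Let g[1] = w.
g[3] = 1 - 4w
g[4] = -3 - 4w
g[5] = -7 + 12w
g[6] = 5 + 28w
So 5 + 28w = -135, giving w = -5.

-5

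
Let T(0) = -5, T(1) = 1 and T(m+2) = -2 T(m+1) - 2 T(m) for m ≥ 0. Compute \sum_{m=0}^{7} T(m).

42

T(2) = -2(1) - 2(-5) = 8
T(3) = -2(8) - 2(1) = -18
T(4) = -2(-18) - 2(8) = 20
T(5) = -2(20) - 2(-18) = -4
T(6) = -2(-4) - 2(20) = -32
T(7) = -2(-32) - 2(-4) = 72
Sum = (-5) + 1 + 8 + (-18) + 20 + (-4) + (-32) + 72 = 42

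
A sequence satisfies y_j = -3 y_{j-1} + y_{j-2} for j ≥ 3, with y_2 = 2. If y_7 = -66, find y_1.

6

Let y_1 = x.
y_3 = -6 + x
y_4 = 20 - 3x
y_5 = -66 + 10x
y_6 = 218 - 33x
y_7 = -720 + 109x
So -720 + 109x = -66, giving x = 6.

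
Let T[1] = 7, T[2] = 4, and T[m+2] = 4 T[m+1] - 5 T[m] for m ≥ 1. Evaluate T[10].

T[3] = 4(4) - 5(7) = -19
T[4] = 4(-19) - 5(4) = -96
T[5] = 4(-96) - 5(-19) = -289
T[6] = 4(-289) - 5(-96) = -676
T[7] = 4(-676) - 5(-289) = -1259
T[8] = 4(-1259) - 5(-676) = -1656
T[9] = 4(-1656) - 5(-1259) = -329
T[10] = 4(-329) - 5(-1656) = 6964

6964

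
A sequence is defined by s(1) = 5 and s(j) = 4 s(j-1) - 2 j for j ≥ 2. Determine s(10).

s(2) = 4·5 - 4 = 16
s(3) = 4·16 - 6 = 58
s(4) = 4·58 - 8 = 224
s(5) = 4·224 - 10 = 886
s(6) = 4·886 - 12 = 3532
s(7) = 4·3532 - 14 = 14114
s(8) = 4·14114 - 16 = 56440
s(9) = 4·56440 - 18 = 225742
s(10) = 4·225742 - 20 = 902948

902948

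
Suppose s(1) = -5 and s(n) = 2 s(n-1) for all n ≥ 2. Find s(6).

s(2) = 2(-5) = -10
s(3) = 2(-10) = -20
s(4) = 2(-20) = -40
s(5) = 2(-40) = -80
s(6) = 2(-80) = -160

-160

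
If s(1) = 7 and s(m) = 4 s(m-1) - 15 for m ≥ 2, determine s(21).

The fixed point is -15/(1 - 4) = 5, so s(m) - 5 = 4(s(m-1) - 5).
Hence s(m) = 2·4^{m-1} + 5.
s(21) = 2·4^{20} + 5 = 2·1099511627776 + 5 = 2199023255557.

2199023255557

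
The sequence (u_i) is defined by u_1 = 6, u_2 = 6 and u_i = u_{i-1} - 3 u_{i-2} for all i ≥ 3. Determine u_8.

u_3 = 6 - 3·6 = -12
u_4 = (-12) - 3·6 = -30
u_5 = (-30) - 3·(-12) = 6
u_6 = 6 - 3·(-30) = 96
u_7 = 96 - 3·6 = 78
u_8 = 78 - 3·96 = -210

-210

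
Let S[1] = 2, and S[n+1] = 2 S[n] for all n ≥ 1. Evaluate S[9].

S[2] = 2*2 = 4
S[3] = 2*4 = 8
S[4] = 2*8 = 16
S[5] = 2*16 = 32
S[6] = 2*32 = 64
S[7] = 2*64 = 128
S[8] = 2*128 = 256
S[9] = 2*256 = 512

512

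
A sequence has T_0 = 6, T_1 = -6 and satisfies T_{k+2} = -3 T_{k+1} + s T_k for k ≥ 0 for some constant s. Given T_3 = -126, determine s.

T_2 = 18 + 6s
T_3 = -54 - 24s
So -54 - 24s = -126, giving s = 3.

3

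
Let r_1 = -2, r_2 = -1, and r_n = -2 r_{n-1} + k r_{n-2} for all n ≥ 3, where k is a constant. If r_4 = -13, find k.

-3

r_3 = 2 - 2k
r_4 = -4 + 3k
So -4 + 3k = -13, giving k = -3.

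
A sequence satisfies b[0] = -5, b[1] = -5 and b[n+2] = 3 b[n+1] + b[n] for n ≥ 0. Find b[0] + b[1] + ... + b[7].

-11110

b[2] = 3*(-5) + (-5) = -20
b[3] = 3*(-20) + (-5) = -65
b[4] = 3*(-65) + (-20) = -215
b[5] = 3*(-215) + (-65) = -710
b[6] = 3*(-710) + (-215) = -2345
b[7] = 3*(-2345) + (-710) = -7745
Sum = (-5) + (-5) + (-20) + (-65) + (-215) + (-710) + (-2345) + (-7745) = -11110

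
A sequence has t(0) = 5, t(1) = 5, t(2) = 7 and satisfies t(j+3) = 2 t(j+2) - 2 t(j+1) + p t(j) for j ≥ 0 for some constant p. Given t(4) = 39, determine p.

t(3) = 4 + 5p
t(4) = -6 + 15p
So -6 + 15p = 39, giving p = 3.

3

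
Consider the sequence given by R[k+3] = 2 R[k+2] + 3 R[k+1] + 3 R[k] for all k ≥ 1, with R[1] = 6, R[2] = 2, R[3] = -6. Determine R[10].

R[4] = 2·(-6) + 3·2 + 3·6 = 12
R[5] = 2·12 + 3·(-6) + 3·2 = 12
R[6] = 2·12 + 3·12 + 3·(-6) = 42
R[7] = 2·42 + 3·12 + 3·12 = 156
R[8] = 2·156 + 3·42 + 3·12 = 474
R[9] = 2·474 + 3·156 + 3·42 = 1542
R[10] = 2·1542 + 3·474 + 3·156 = 4974

4974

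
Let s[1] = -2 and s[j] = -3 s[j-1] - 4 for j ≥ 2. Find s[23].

-31381059610

The fixed point is -4/(1 + 3) = -1, so s[j] + 1 = -3(s[j-1] + 1).
Hence s[j] = -1·(-3)^{j-1} - 1.
s[23] = -1·(-3)^{22} - 1 = -1·31381059609 - 1 = -31381059610.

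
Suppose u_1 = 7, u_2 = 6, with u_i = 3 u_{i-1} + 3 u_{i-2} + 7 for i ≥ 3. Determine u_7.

u_3 = 3*6 + 3*7 + 7 = 46
u_4 = 3*46 + 3*6 + 7 = 163
u_5 = 3*163 + 3*46 + 7 = 634
u_6 = 3*634 + 3*163 + 7 = 2398
u_7 = 3*2398 + 3*634 + 7 = 9103

9103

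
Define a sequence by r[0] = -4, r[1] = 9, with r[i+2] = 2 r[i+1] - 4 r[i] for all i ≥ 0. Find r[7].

r[2] = 2*9 - 4*(-4) = 34
r[3] = 2*34 - 4*9 = 32
r[4] = 2*32 - 4*34 = -72
r[5] = 2*(-72) - 4*32 = -272
r[6] = 2*(-272) - 4*(-72) = -256
r[7] = 2*(-256) - 4*(-272) = 576

576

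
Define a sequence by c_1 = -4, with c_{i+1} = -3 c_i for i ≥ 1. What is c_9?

-26244

c_2 = -3·(-4) = 12
c_3 = -3·12 = -36
c_4 = -3·(-36) = 108
c_5 = -3·108 = -324
c_6 = -3·(-324) = 972
c_7 = -3·972 = -2916
c_8 = -3·(-2916) = 8748
c_9 = -3·8748 = -26244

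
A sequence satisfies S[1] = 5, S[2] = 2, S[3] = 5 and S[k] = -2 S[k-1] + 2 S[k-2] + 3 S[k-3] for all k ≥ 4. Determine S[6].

37

S[4] = -2*5 + 2*2 + 3*5 = 9
S[5] = -2*9 + 2*5 + 3*2 = -2
S[6] = -2*(-2) + 2*9 + 3*5 = 37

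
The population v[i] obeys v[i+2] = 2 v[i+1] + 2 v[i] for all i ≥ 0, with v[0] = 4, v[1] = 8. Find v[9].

26752

v[2] = 2·8 + 2·4 = 24
v[3] = 2·24 + 2·8 = 64
v[4] = 2·64 + 2·24 = 176
v[5] = 2·176 + 2·64 = 480
v[6] = 2·480 + 2·176 = 1312
v[7] = 2·1312 + 2·480 = 3584
v[8] = 2·3584 + 2·1312 = 9792
v[9] = 2·9792 + 2·3584 = 26752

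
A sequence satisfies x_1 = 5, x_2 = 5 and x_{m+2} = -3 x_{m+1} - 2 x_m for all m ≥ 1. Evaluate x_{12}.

20465

x_3 = -3*5 - 2*5 = -25
x_4 = -3*(-25) - 2*5 = 65
x_5 = -3*65 - 2*(-25) = -145
x_6 = -3*(-145) - 2*65 = 305
x_7 = -3*305 - 2*(-145) = -625
x_8 = -3*(-625) - 2*305 = 1265
x_9 = -3*1265 - 2*(-625) = -2545
x_{10} = -3*(-2545) - 2*1265 = 5105
x_{11} = -3*5105 - 2*(-2545) = -10225
x_{12} = -3*(-10225) - 2*5105 = 20465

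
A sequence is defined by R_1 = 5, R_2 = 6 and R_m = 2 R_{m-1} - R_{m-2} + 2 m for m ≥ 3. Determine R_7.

R_3 = 2·6 - 5 + 6 = 13
R_4 = 2·13 - 6 + 8 = 28
R_5 = 2·28 - 13 + 10 = 53
R_6 = 2·53 - 28 + 12 = 90
R_7 = 2·90 - 53 + 14 = 141

141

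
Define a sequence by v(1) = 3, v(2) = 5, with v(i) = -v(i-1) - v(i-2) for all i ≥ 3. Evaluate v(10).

3

v(3) = -5 - 3 = -8
v(4) = -(-8) - 5 = 3
v(5) = -3 - (-8) = 5
v(6) = -5 - 3 = -8
v(7) = -(-8) - 5 = 3
v(8) = -3 - (-8) = 5
v(9) = -5 - 3 = -8
v(10) = -(-8) - 5 = 3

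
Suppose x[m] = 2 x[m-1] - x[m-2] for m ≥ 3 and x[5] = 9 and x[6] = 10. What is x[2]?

Rearranging, x[m-2] = -(x[m] - 2 x[m-1]).
x[4] = -(10 - 2(9)) = 8
x[3] = -(9 - 2(8)) = 7
x[2] = -(8 - 2(7)) = 6

6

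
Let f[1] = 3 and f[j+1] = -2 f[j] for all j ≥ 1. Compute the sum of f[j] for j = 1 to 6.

f[2] = -2(3) = -6
f[3] = -2(-6) = 12
f[4] = -2(12) = -24
f[5] = -2(-24) = 48
f[6] = -2(48) = -96
Sum = 3 + (-6) + 12 + (-24) + 48 + (-96) = -63

-63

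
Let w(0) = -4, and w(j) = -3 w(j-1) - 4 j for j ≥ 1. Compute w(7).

7100

w(1) = -3*(-4) - 4 = 8
w(2) = -3*8 - 8 = -32
w(3) = -3*(-32) - 12 = 84
w(4) = -3*84 - 16 = -268
w(5) = -3*(-268) - 20 = 784
w(6) = -3*784 - 24 = -2376
w(7) = -3*(-2376) - 28 = 7100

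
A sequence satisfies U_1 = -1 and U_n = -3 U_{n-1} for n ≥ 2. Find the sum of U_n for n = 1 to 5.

U_2 = -3(-1) = 3
U_3 = -3(3) = -9
U_4 = -3(-9) = 27
U_5 = -3(27) = -81
Sum = (-1) + 3 + (-9) + 27 + (-81) = -61

-61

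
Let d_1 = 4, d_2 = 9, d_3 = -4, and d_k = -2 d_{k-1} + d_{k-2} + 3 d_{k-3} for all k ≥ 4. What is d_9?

d_4 = -2*(-4) + 9 + 3*4 = 29
d_5 = -2*29 + (-4) + 3*9 = -35
d_6 = -2*(-35) + 29 + 3*(-4) = 87
d_7 = -2*87 + (-35) + 3*29 = -122
d_8 = -2*(-122) + 87 + 3*(-35) = 226
d_9 = -2*226 + (-122) + 3*87 = -313

-313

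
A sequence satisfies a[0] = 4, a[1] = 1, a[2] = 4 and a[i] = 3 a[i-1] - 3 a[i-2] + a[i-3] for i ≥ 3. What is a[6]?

76

a[3] = 3*4 - 3*1 + 4 = 13
a[4] = 3*13 - 3*4 + 1 = 28
a[5] = 3*28 - 3*13 + 4 = 49
a[6] = 3*49 - 3*28 + 13 = 76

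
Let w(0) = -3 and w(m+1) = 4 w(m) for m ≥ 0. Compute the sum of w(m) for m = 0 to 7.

w(1) = 4(-3) = -12
w(2) = 4(-12) = -48
w(3) = 4(-48) = -192
w(4) = 4(-192) = -768
w(5) = 4(-768) = -3072
w(6) = 4(-3072) = -12288
w(7) = 4(-12288) = -49152
Sum = (-3) + (-12) + (-48) + (-192) + (-768) + (-3072) + (-12288) + (-49152) = -65535

-65535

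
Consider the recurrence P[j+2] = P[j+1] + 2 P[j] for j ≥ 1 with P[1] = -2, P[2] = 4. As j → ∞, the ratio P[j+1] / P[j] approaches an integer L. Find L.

The characteristic equation is r^2 - r - 2 = 0, which factors as (r - 2)(r + 1) = 0.
So the roots are 2 and -1. Since |2| > |-1| and the coefficient of 2^j is non-zero, the ratio tends to 2.

2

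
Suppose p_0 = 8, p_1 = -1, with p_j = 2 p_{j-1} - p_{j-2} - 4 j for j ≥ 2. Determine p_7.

p_2 = 2*(-1) - 8 - 8 = -18
p_3 = 2*(-18) - (-1) - 12 = -47
p_4 = 2*(-47) - (-18) - 16 = -92
p_5 = 2*(-92) - (-47) - 20 = -157
p_6 = 2*(-157) - (-92) - 24 = -246
p_7 = 2*(-246) - (-157) - 28 = -363

-363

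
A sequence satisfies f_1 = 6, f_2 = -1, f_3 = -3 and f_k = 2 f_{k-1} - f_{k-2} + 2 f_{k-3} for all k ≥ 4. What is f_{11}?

609

f_4 = 2·(-3) - (-1) + 2·6 = 7
f_5 = 2·7 - (-3) + 2·(-1) = 15
f_6 = 2·15 - 7 + 2·(-3) = 17
f_7 = 2·17 - 15 + 2·7 = 33
f_8 = 2·33 - 17 + 2·15 = 79
f_9 = 2·79 - 33 + 2·17 = 159
f_{10} = 2·159 - 79 + 2·33 = 305
f_{11} = 2·305 - 159 + 2·79 = 609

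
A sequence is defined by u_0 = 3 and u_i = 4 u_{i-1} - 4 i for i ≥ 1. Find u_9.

320412

u_1 = 4·3 - 4 = 8
u_2 = 4·8 - 8 = 24
u_3 = 4·24 - 12 = 84
u_4 = 4·84 - 16 = 320
u_5 = 4·320 - 20 = 1260
u_6 = 4·1260 - 24 = 5016
u_7 = 4·5016 - 28 = 20036
u_8 = 4·20036 - 32 = 80112
u_9 = 4·80112 - 36 = 320412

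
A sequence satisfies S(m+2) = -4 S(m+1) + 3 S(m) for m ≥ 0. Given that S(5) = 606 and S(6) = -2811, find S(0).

7

Rearranging, S(m-2) = (S(m) + 4 S(m-1)) / 3.
S(4) = (-2811 + 4(606)) / 3 = -387/3 = -129
S(3) = (606 + 4(-129)) / 3 = 90/3 = 30
S(2) = (-129 + 4(30)) / 3 = -9/3 = -3
S(1) = (30 + 4(-3)) / 3 = 18/3 = 6
S(0) = (-3 + 4(6)) / 3 = 21/3 = 7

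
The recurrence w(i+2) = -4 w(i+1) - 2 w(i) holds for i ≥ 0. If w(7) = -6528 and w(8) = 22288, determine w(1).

Rearranging, w(i-2) = (w(i) + 4 w(i-1)) / -2.
w(6) = (22288 + 4*(-6528)) / -2 = -3824/-2 = 1912
w(5) = (-6528 + 4*1912) / -2 = 1120/-2 = -560
w(4) = (1912 + 4*(-560)) / -2 = -328/-2 = 164
w(3) = (-560 + 4*164) / -2 = 96/-2 = -48
w(2) = (164 + 4*(-48)) / -2 = -28/-2 = 14
w(1) = (-48 + 4*14) / -2 = 8/-2 = -4

-4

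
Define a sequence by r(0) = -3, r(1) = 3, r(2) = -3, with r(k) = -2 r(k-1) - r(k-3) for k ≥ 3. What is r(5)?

45

r(3) = -2*(-3) - (-3) = 9
r(4) = -2*9 - 3 = -21
r(5) = -2*(-21) - (-3) = 45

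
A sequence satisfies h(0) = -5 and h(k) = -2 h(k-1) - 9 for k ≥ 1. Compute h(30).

The fixed point is -9/(1 + 2) = -3, so h(k) + 3 = -2(h(k-1) + 3).
Hence h(k) = -2·(-2)^k - 3.
h(30) = -2·(-2)^{30} - 3 = -2·1073741824 - 3 = -2147483651.

-2147483651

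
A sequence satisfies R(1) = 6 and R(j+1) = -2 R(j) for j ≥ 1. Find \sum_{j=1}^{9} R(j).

1026

R(2) = -2*6 = -12
R(3) = -2*(-12) = 24
R(4) = -2*24 = -48
R(5) = -2*(-48) = 96
R(6) = -2*96 = -192
R(7) = -2*(-192) = 384
R(8) = -2*384 = -768
R(9) = -2*(-768) = 1536
Sum = 6 + (-12) + 24 + (-48) + 96 + (-192) + 384 + (-768) + 1536 = 1026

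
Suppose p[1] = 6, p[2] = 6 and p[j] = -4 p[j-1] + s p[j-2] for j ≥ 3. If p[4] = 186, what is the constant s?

p[3] = -24 + 6s
p[4] = 96 - 18s
So 96 - 18s = 186, giving s = -5.

-5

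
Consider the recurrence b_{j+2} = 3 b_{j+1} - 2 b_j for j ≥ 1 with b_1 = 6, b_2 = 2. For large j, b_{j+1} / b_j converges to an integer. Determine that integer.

2

The characteristic equation is r^2 - 3r + 2 = 0, which factors as (r - 2)(r - 1) = 0.
So the roots are 2 and 1. Since |2| > |1| and the coefficient of 2^j is non-zero, the ratio tends to 2.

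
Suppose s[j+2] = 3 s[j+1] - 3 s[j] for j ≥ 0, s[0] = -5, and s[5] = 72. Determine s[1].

-7

Let s[1] = y.
s[2] = 15 + 3y
s[3] = 45 + 6y
s[4] = 90 + 9y
s[5] = 135 + 9y
So 135 + 9y = 72, giving y = -7.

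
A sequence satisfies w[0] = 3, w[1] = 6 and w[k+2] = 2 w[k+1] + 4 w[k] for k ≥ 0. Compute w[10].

w[2] = 2*6 + 4*3 = 24
w[3] = 2*24 + 4*6 = 72
w[4] = 2*72 + 4*24 = 240
w[5] = 2*240 + 4*72 = 768
w[6] = 2*768 + 4*240 = 2496
w[7] = 2*2496 + 4*768 = 8064
w[8] = 2*8064 + 4*2496 = 26112
w[9] = 2*26112 + 4*8064 = 84480
w[10] = 2*84480 + 4*26112 = 273408

273408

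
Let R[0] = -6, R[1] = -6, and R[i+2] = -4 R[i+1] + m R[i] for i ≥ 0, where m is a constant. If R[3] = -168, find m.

R[2] = 24 - 6m
R[3] = -96 + 18m
So -96 + 18m = -168, giving m = -4.

-4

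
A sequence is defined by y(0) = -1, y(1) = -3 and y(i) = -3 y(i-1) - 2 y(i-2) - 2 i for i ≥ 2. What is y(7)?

-369

y(2) = -3*(-3) - 2*(-1) - 4 = 7
y(3) = -3*7 - 2*(-3) - 6 = -21
y(4) = -3*(-21) - 2*7 - 8 = 41
y(5) = -3*41 - 2*(-21) - 10 = -91
y(6) = -3*(-91) - 2*41 - 12 = 179
y(7) = -3*179 - 2*(-91) - 14 = -369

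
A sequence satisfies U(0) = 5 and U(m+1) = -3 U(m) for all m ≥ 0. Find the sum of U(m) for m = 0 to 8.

U(1) = -3(5) = -15
U(2) = -3(-15) = 45
U(3) = -3(45) = -135
U(4) = -3(-135) = 405
U(5) = -3(405) = -1215
U(6) = -3(-1215) = 3645
U(7) = -3(3645) = -10935
U(8) = -3(-10935) = 32805
Sum = 5 + (-15) + 45 + (-135) + 405 + (-1215) + 3645 + (-10935) + 32805 = 24605

24605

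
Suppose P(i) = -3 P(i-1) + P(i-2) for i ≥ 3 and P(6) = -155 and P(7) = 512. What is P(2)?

Rearranging, P(i-2) = P(i) + 3 P(i-1).
P(5) = 512 + 3*(-155) = 47
P(4) = -155 + 3*47 = -14
P(3) = 47 + 3*(-14) = 5
P(2) = -14 + 3*5 = 1

1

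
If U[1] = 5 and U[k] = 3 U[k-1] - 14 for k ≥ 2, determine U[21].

-6973568795

The fixed point is -14/(1 - 3) = 7, so U[k] - 7 = 3(U[k-1] - 7).
Hence U[k] = -2·3^{k-1} + 7.
U[21] = -2·3^{20} + 7 = -2·3486784401 + 7 = -6973568795.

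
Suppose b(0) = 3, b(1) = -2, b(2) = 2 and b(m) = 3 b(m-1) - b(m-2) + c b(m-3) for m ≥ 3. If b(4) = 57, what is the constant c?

b(3) = 8 + 3c
b(4) = 22 + 7c
So 22 + 7c = 57, giving c = 5.

5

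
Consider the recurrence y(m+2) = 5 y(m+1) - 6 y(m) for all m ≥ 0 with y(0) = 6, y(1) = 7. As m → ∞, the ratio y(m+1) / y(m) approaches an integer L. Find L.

The characteristic equation is r^2 - 5r + 6 = 0, which factors as (r - 3)(r - 2) = 0.
So the roots are 3 and 2. Since |3| > |2| and the coefficient of 3^m is non-zero, the ratio tends to 3.

3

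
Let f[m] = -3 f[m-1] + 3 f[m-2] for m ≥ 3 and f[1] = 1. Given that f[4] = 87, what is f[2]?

8

Let f[2] = x.
f[3] = 3 - 3x
f[4] = -9 + 12x
So -9 + 12x = 87, giving x = 8.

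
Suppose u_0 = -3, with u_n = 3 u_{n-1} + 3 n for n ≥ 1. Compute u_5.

-192

u_1 = 3(-3) + 3 = -6
u_2 = 3(-6) + 6 = -12
u_3 = 3(-12) + 9 = -27
u_4 = 3(-27) + 12 = -69
u_5 = 3(-69) + 15 = -192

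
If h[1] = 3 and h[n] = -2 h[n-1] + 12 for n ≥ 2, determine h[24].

The fixed point is 12/(1 + 2) = 4, so h[n] - 4 = -2(h[n-1] - 4).
Hence h[n] = -1·(-2)^{n-1} + 4.
h[24] = -1·(-2)^{23} + 4 = -1·-8388608 + 4 = 8388612.

8388612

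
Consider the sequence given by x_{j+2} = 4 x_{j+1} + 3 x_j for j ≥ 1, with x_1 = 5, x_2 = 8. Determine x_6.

x_3 = 4·8 + 3·5 = 47
x_4 = 4·47 + 3·8 = 212
x_5 = 4·212 + 3·47 = 989
x_6 = 4·989 + 3·212 = 4592

4592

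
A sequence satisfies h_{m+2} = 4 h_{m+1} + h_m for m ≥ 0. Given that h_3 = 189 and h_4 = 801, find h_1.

Rearranging, h_{m-2} = h_m - 4 h_{m-1}.
h_2 = 801 - 4*189 = 45
h_1 = 189 - 4*45 = 9

9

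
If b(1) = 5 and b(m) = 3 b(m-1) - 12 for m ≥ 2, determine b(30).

The fixed point is -12/(1 - 3) = 6, so b(m) - 6 = 3(b(m-1) - 6).
Hence b(m) = -1·3^{m-1} + 6.
b(30) = -1·3^{29} + 6 = -1·68630377364883 + 6 = -68630377364877.

-68630377364877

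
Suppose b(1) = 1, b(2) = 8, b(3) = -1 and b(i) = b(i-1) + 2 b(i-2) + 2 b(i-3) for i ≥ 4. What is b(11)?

b(4) = (-1) + 2(8) + 2(1) = 17
b(5) = 17 + 2(-1) + 2(8) = 31
b(6) = 31 + 2(17) + 2(-1) = 63
b(7) = 63 + 2(31) + 2(17) = 159
b(8) = 159 + 2(63) + 2(31) = 347
b(9) = 347 + 2(159) + 2(63) = 791
b(10) = 791 + 2(347) + 2(159) = 1803
b(11) = 1803 + 2(791) + 2(347) = 4079

4079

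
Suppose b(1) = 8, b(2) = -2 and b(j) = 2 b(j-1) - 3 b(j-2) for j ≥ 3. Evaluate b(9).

b(3) = 2·(-2) - 3·8 = -28
b(4) = 2·(-28) - 3·(-2) = -50
b(5) = 2·(-50) - 3·(-28) = -16
b(6) = 2·(-16) - 3·(-50) = 118
b(7) = 2·118 - 3·(-16) = 284
b(8) = 2·284 - 3·118 = 214
b(9) = 2·214 - 3·284 = -424

-424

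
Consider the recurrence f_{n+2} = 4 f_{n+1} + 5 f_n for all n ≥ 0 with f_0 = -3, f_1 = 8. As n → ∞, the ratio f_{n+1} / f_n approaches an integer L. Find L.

5

The characteristic equation is r^2 - 4r - 5 = 0, which factors as (r - 5)(r + 1) = 0.
So the roots are 5 and -1. Since |5| > |-1| and the coefficient of 5^n is non-zero, the ratio tends to 5.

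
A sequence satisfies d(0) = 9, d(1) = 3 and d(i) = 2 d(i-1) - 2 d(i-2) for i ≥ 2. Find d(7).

d(2) = 2·3 - 2·9 = -12
d(3) = 2·(-12) - 2·3 = -30
d(4) = 2·(-30) - 2·(-12) = -36
d(5) = 2·(-36) - 2·(-30) = -12
d(6) = 2·(-12) - 2·(-36) = 48
d(7) = 2·48 - 2·(-12) = 120

120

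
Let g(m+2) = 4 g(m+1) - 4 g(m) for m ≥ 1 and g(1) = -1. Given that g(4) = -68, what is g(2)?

Let g(2) = x.
g(3) = 4 + 4x
g(4) = 16 + 12x
So 16 + 12x = -68, giving x = -7.

-7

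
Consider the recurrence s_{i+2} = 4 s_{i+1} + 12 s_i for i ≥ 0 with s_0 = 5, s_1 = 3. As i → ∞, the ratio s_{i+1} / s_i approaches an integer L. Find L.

6

The characteristic equation is r^2 - 4r - 12 = 0, which factors as (r - 6)(r + 2) = 0.
So the roots are 6 and -2. Since |6| > |-2| and the coefficient of 6^i is non-zero, the ratio tends to 6.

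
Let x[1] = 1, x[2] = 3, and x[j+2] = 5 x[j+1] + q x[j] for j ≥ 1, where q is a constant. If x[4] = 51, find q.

-3

x[3] = 15 + q
x[4] = 75 + 8q
So 75 + 8q = 51, giving q = -3.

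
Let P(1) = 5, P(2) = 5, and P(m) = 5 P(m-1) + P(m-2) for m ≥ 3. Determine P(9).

P(3) = 5(5) + 5 = 30
P(4) = 5(30) + 5 = 155
P(5) = 5(155) + 30 = 805
P(6) = 5(805) + 155 = 4180
P(7) = 5(4180) + 805 = 21705
P(8) = 5(21705) + 4180 = 112705
P(9) = 5(112705) + 21705 = 585230

585230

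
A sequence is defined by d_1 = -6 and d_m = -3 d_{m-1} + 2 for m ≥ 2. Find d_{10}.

127940

d_2 = -3(-6) + 2 = 20
d_3 = -3(20) + 2 = -58
d_4 = -3(-58) + 2 = 176
d_5 = -3(176) + 2 = -526
d_6 = -3(-526) + 2 = 1580
d_7 = -3(1580) + 2 = -4738
d_8 = -3(-4738) + 2 = 14216
d_9 = -3(14216) + 2 = -42646
d_{10} = -3(-42646) + 2 = 127940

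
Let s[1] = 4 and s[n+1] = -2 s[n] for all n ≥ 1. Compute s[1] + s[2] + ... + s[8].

-340

s[2] = -2(4) = -8
s[3] = -2(-8) = 16
s[4] = -2(16) = -32
s[5] = -2(-32) = 64
s[6] = -2(64) = -128
s[7] = -2(-128) = 256
s[8] = -2(256) = -512
Sum = 4 + (-8) + 16 + (-32) + 64 + (-128) + 256 + (-512) = -340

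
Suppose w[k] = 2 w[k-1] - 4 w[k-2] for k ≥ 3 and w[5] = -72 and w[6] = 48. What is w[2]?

Rearranging, w[k-2] = (w[k] - 2 w[k-1]) / -4.
w[4] = (48 - 2*(-72)) / -4 = 192/-4 = -48
w[3] = (-72 - 2*(-48)) / -4 = 24/-4 = -6
w[2] = (-48 - 2*(-6)) / -4 = -36/-4 = 9

9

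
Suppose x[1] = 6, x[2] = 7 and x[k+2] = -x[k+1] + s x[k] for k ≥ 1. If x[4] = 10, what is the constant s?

3

x[3] = -7 + 6s
x[4] = 7 + s
So 7 + s = 10, giving s = 3.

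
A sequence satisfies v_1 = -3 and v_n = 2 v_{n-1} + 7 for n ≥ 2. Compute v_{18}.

524281

The fixed point is 7/(1 - 2) = -7, so v_n + 7 = 2(v_{n-1} + 7).
Hence v_n = 4·2^{n-1} - 7.
v_{18} = 4·2^{17} - 7 = 4·131072 - 7 = 524281.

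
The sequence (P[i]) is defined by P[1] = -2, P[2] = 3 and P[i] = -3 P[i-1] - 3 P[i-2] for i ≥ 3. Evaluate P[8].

P[3] = -3*3 - 3*(-2) = -3
P[4] = -3*(-3) - 3*3 = 0
P[5] = -3*0 - 3*(-3) = 9
P[6] = -3*9 - 3*0 = -27
P[7] = -3*(-27) - 3*9 = 54
P[8] = -3*54 - 3*(-27) = -81

-81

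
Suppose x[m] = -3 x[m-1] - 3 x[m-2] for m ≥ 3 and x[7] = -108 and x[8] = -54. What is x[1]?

4

Rearranging, x[m-2] = (x[m] + 3 x[m-1]) / -3.
x[6] = (-54 + 3*(-108)) / -3 = -378/-3 = 126
x[5] = (-108 + 3*126) / -3 = 270/-3 = -90
x[4] = (126 + 3*(-90)) / -3 = -144/-3 = 48
x[3] = (-90 + 3*48) / -3 = 54/-3 = -18
x[2] = (48 + 3*(-18)) / -3 = -6/-3 = 2
x[1] = (-18 + 3*2) / -3 = -12/-3 = 4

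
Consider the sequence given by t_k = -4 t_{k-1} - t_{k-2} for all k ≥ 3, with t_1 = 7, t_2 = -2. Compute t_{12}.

-70226

t_3 = -4*(-2) - 7 = 1
t_4 = -4*1 - (-2) = -2
t_5 = -4*(-2) - 1 = 7
t_6 = -4*7 - (-2) = -26
t_7 = -4*(-26) - 7 = 97
t_8 = -4*97 - (-26) = -362
t_9 = -4*(-362) - 97 = 1351
t_{10} = -4*1351 - (-362) = -5042
t_{11} = -4*(-5042) - 1351 = 18817
t_{12} = -4*18817 - (-5042) = -70226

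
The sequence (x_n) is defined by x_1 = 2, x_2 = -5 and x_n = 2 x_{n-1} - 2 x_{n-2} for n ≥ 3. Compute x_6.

20

x_3 = 2*(-5) - 2*2 = -14
x_4 = 2*(-14) - 2*(-5) = -18
x_5 = 2*(-18) - 2*(-14) = -8
x_6 = 2*(-8) - 2*(-18) = 20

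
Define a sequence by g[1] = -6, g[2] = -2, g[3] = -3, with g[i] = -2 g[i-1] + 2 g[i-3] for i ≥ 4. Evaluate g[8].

g[4] = -2(-3) + 2(-6) = -6
g[5] = -2(-6) + 2(-2) = 8
g[6] = -2(8) + 2(-3) = -22
g[7] = -2(-22) + 2(-6) = 32
g[8] = -2(32) + 2(8) = -48

-48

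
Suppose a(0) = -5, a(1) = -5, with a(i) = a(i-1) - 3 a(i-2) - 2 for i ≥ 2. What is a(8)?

a(2) = (-5) - 3*(-5) - 2 = 8
a(3) = 8 - 3*(-5) - 2 = 21
a(4) = 21 - 3*8 - 2 = -5
a(5) = (-5) - 3*21 - 2 = -70
a(6) = (-70) - 3*(-5) - 2 = -57
a(7) = (-57) - 3*(-70) - 2 = 151
a(8) = 151 - 3*(-57) - 2 = 320

320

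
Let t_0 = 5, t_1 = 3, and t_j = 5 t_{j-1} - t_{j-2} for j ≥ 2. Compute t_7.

t_2 = 5(3) - 5 = 10
t_3 = 5(10) - 3 = 47
t_4 = 5(47) - 10 = 225
t_5 = 5(225) - 47 = 1078
t_6 = 5(1078) - 225 = 5165
t_7 = 5(5165) - 1078 = 24747

24747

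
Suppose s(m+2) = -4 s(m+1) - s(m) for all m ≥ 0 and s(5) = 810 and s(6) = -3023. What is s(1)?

2

Rearranging, s(m-2) = -(s(m) + 4 s(m-1)).
s(4) = -(-3023 + 4(810)) = -217
s(3) = -(810 + 4(-217)) = 58
s(2) = -(-217 + 4(58)) = -15
s(1) = -(58 + 4(-15)) = 2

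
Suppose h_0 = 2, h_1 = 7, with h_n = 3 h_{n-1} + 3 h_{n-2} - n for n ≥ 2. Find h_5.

h_2 = 3*7 + 3*2 - 2 = 25
h_3 = 3*25 + 3*7 - 3 = 93
h_4 = 3*93 + 3*25 - 4 = 350
h_5 = 3*350 + 3*93 - 5 = 1324

1324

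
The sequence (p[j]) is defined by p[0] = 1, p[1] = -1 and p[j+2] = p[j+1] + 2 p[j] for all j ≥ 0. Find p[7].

p[2] = (-1) + 2(1) = 1
p[3] = 1 + 2(-1) = -1
p[4] = (-1) + 2(1) = 1
p[5] = 1 + 2(-1) = -1
p[6] = (-1) + 2(1) = 1
p[7] = 1 + 2(-1) = -1

-1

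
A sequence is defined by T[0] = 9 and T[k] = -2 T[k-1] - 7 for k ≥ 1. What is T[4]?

T[1] = -2*9 - 7 = -25
T[2] = -2*(-25) - 7 = 43
T[3] = -2*43 - 7 = -93
T[4] = -2*(-93) - 7 = 179

179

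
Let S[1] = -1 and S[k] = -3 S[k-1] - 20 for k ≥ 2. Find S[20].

The fixed point is -20/(1 + 3) = -5, so S[k] + 5 = -3(S[k-1] + 5).
Hence S[k] = 4·(-3)^{k-1} - 5.
S[20] = 4·(-3)^{19} - 5 = 4·-1162261467 - 5 = -4649045873.

-4649045873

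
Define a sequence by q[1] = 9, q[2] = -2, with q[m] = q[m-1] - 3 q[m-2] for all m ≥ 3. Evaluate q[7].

q[3] = (-2) - 3*9 = -29
q[4] = (-29) - 3*(-2) = -23
q[5] = (-23) - 3*(-29) = 64
q[6] = 64 - 3*(-23) = 133
q[7] = 133 - 3*64 = -59

-59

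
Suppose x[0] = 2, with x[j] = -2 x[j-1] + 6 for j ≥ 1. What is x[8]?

x[1] = -2(2) + 6 = 2
x[2] = -2(2) + 6 = 2
x[3] = -2(2) + 6 = 2
x[4] = -2(2) + 6 = 2
x[5] = -2(2) + 6 = 2
x[6] = -2(2) + 6 = 2
x[7] = -2(2) + 6 = 2
x[8] = -2(2) + 6 = 2

2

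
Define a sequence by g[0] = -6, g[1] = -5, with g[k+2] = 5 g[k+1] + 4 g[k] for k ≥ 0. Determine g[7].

g[2] = 5(-5) + 4(-6) = -49
g[3] = 5(-49) + 4(-5) = -265
g[4] = 5(-265) + 4(-49) = -1521
g[5] = 5(-1521) + 4(-265) = -8665
g[6] = 5(-8665) + 4(-1521) = -49409
g[7] = 5(-49409) + 4(-8665) = -281705

-281705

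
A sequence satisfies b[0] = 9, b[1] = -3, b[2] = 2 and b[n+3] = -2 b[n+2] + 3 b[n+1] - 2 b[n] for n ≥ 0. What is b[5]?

b[3] = -2·2 + 3·(-3) - 2·9 = -31
b[4] = -2·(-31) + 3·2 - 2·(-3) = 74
b[5] = -2·74 + 3·(-31) - 2·2 = -245

-245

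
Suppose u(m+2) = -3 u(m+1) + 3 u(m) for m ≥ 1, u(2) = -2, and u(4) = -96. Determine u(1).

8

Let u(1) = x.
u(3) = 6 + 3x
u(4) = -24 - 9x
So -24 - 9x = -96, giving x = 8.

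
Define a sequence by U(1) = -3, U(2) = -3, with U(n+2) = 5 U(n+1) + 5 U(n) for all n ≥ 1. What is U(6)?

-5700

U(3) = 5(-3) + 5(-3) = -30
U(4) = 5(-30) + 5(-3) = -165
U(5) = 5(-165) + 5(-30) = -975
U(6) = 5(-975) + 5(-165) = -5700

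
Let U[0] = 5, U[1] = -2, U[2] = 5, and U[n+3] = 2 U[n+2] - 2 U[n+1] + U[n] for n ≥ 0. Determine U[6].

U[3] = 2*5 - 2*(-2) + 5 = 19
U[4] = 2*19 - 2*5 + (-2) = 26
U[5] = 2*26 - 2*19 + 5 = 19
U[6] = 2*19 - 2*26 + 19 = 5

5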